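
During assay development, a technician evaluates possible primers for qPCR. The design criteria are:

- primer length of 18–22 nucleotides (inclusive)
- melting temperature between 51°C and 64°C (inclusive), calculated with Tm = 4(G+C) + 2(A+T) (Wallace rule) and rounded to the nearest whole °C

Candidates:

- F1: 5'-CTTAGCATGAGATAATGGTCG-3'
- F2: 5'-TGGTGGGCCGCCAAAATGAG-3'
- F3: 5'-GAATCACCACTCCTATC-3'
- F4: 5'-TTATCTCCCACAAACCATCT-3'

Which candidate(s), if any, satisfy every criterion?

F1 (21 nt, A=6 T=6 G=6 C=3): length 21 ✓; Tm = 2·12 + 4·9 = 60°C ✓ — passes.
F2 (20 nt, A=5 T=3 G=8 C=4): length 20 ✓; Tm = 2·8 + 4·12 = 64°C ✓ — passes.
F3 (17 nt, A=5 T=4 G=1 C=7): length 17, outside 18–22 ✗; Tm = 2·9 + 4·8 = 50°C, outside 51–64°C ✗ — fails.
F4 (20 nt, A=6 T=6 G=0 C=8): length 20 ✓; Tm = 2·12 + 4·8 = 56°C ✓ — passes.

F1, F2 and F4.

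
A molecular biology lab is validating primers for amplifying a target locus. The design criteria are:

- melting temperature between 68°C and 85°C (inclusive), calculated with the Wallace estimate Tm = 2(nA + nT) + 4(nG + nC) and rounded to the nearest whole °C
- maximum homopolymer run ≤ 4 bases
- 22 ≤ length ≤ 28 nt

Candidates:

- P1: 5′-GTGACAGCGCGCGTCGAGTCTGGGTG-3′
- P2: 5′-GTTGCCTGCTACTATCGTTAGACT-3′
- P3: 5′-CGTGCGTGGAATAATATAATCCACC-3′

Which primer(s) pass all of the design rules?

P1 (26 nt, A=3 T=5 G=12 C=6): Tm = 2·8 + 4·18 = 88°C, outside 68–85°C ✗; longest run = 3 ✓; length 26 ✓ — fails.
P2 (24 nt, A=4 T=9 G=5 C=6): Tm = 2·13 + 4·11 = 70°C ✓; longest run = 2 ✓; length 24 ✓ — passes.
P3 (25 nt, A=8 T=6 G=5 C=6): Tm = 2·14 + 4·11 = 72°C ✓; longest run = 2 ✓; length 25 ✓ — passes.

P2 and P3.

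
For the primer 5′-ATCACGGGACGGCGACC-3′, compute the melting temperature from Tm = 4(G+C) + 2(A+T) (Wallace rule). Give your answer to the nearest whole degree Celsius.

58°C

Base counts: A=4, T=1, G=6, C=6 (length 17).
Tm = 2·(4+1) + 4·(6+6) = 2·5 + 4·12 = 10 + 48 = 58°C.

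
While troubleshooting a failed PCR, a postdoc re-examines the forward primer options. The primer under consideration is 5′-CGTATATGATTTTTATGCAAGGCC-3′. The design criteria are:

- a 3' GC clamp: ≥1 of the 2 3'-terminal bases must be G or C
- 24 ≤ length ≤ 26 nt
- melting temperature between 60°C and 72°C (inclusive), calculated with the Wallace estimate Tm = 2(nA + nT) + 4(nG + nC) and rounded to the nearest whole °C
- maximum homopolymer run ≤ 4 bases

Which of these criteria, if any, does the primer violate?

Fails: homopolymer run.

Base counts: A=6, T=9, G=5, C=4 (length 24).
GC clamp: 3' end CC has 2 G/C ✓
length: length 24 ✓
Tm: Tm = 2·15 + 4·9 = 66°C ✓
homopolymer run: longest run = 5, exceeds 4 ✗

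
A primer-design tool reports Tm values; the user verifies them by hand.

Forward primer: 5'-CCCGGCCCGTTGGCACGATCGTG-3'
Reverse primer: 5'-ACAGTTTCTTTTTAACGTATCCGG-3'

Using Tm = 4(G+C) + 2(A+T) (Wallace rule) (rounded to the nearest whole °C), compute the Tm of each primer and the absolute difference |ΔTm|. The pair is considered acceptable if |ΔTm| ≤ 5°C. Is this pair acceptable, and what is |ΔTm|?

Forward: A=2 T=4 G=8 C=9 → Tm = 2·6 + 4·17 = 80°C.
Reverse: A=5 T=10 G=4 C=5 → Tm = 2·15 + 4·9 = 66°C.
|ΔTm| = |80 − 66| = 14°C, > 5°C.

|ΔTm| = 14°C; the pair is not acceptable.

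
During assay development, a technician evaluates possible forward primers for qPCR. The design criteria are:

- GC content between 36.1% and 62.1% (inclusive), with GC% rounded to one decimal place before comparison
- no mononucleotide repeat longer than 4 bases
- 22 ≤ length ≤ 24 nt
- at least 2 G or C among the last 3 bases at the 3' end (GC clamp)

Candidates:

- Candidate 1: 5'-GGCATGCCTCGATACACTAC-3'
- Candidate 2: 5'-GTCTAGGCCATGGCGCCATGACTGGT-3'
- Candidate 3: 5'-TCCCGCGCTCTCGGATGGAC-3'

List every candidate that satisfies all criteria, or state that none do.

None of the candidates satisfy all criteria.

Candidate 1 (20 nt, A=5 T=4 G=4 C=7): GC 11/20 = 55.0% ✓; longest run = 2 ✓; length 20, outside 22–24 ✗; 3' end TAC has 1 G/C, need ≥2 ✗ — fails.
Candidate 2 (26 nt, A=4 T=6 G=9 C=7): GC 16/26 = 61.5% ✓; longest run = 2 ✓; length 26, outside 22–24 ✗; 3' end GGT has 2 G/C ✓ — fails.
Candidate 3 (20 nt, A=2 T=4 G=6 C=8): GC 14/20 = 70.0%, outside 36.1–62.1% ✗; longest run = 3 ✓; length 20, outside 22–24 ✗; 3' end GAC has 2 G/C ✓ — fails.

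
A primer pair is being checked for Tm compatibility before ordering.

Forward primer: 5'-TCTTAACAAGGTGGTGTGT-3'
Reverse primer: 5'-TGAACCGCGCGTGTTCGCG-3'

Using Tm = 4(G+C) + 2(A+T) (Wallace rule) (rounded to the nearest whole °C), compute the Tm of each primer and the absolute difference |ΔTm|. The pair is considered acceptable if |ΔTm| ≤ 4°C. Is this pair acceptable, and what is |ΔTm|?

Forward: A=4 T=7 G=6 C=2 → Tm = 2·11 + 4·8 = 54°C.
Reverse: A=2 T=4 G=7 C=6 → Tm = 2·6 + 4·13 = 64°C.
|ΔTm| = |54 − 64| = 10°C, > 4°C.

|ΔTm| = 10°C; the pair is not acceptable.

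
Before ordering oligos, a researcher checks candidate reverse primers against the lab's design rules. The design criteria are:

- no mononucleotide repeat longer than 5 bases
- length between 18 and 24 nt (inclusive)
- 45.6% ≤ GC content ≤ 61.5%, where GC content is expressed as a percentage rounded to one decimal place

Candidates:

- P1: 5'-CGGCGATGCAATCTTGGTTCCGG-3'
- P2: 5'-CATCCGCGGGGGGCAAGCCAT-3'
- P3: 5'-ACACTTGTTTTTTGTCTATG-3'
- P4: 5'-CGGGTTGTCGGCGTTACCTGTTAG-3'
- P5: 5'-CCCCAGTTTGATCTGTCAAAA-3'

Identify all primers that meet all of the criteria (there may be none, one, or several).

P1 and P4.

P1 (23 nt, A=3 T=6 G=8 C=6): longest run = 2 ✓; length 23 ✓; GC 14/23 = 60.9% ✓ — passes.
P2 (21 nt, A=4 T=2 G=8 C=7): longest run = 6, exceeds 5 ✗; length 21 ✓; GC 15/21 = 71.4%, outside 45.6–61.5% ✗ — fails.
P3 (20 nt, A=3 T=11 G=3 C=3): longest run = 6, exceeds 5 ✗; length 20 ✓; GC 6/20 = 30.0%, outside 45.6–61.5% ✗ — fails.
P4 (24 nt, A=2 T=8 G=9 C=5): longest run = 3 ✓; length 24 ✓; GC 14/24 = 58.3% ✓ — passes.
P5 (21 nt, A=6 T=6 G=3 C=6): longest run = 4 ✓; length 21 ✓; GC 9/21 = 42.9%, outside 45.6–61.5% ✗ — fails.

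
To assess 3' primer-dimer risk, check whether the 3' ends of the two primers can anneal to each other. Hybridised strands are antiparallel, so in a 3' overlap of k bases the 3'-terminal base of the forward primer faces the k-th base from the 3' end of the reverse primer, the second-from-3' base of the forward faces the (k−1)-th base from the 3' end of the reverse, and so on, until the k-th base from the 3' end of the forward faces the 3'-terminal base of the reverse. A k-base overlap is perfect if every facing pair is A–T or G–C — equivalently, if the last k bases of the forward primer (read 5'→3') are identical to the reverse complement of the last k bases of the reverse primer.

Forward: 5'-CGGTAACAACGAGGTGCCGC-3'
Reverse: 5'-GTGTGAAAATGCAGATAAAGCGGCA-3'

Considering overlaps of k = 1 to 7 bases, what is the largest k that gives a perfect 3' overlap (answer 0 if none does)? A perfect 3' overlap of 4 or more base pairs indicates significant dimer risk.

Last 7 bases (5'→3') — forward …GTGCCGC, reverse …AGCGGCA.
Reverse complement of the reverse primer's last 7 bases: TGCCGCT; its first k bases are the reverse complement of the reverse primer's last k bases, so a perfect k-base overlap needs the forward primer's last k bases to equal them.
Comparing (forward last k vs required): k=1: C vs T ✗; k=2: GC vs TG ✗; k=3: CGC vs TGC ✗; k=4: CCGC vs TGCC ✗; k=5: GCCGC vs TGCCG ✗; k=6: TGCCGC vs TGCCGC ✓; k=7: GTGCCGC vs TGCCGCT ✗.
Only k = 6 is perfect, so the longest perfect 3' overlap is 6.

Longest perfect overlap: 6 complementary base pairs; significant dimer risk (threshold 4).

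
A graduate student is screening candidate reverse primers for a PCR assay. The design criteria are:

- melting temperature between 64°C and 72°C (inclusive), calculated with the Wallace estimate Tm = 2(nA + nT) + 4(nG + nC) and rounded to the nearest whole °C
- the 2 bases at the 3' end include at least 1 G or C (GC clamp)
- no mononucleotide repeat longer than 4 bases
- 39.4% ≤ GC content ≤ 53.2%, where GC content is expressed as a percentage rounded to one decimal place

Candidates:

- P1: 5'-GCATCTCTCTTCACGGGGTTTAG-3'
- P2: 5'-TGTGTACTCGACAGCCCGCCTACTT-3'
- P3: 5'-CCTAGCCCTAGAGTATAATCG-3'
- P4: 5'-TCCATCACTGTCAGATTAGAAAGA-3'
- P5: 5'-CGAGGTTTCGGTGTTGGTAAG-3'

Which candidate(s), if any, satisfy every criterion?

P1 (23 nt, A=3 T=8 G=6 C=6): Tm = 2·11 + 4·12 = 70°C ✓; 3' end AG has 1 G/C ✓; longest run = 4 ✓; GC 12/23 = 52.2% ✓ — passes.
P2 (25 nt, A=4 T=7 G=5 C=9): Tm = 2·11 + 4·14 = 78°C, outside 64–72°C ✗; 3' end TT has 0 G/C, need ≥1 ✗; longest run = 3 ✓; GC 14/25 = 56.0%, outside 39.4–53.2% ✗ — fails.
P3 (21 nt, A=6 T=5 G=4 C=6): Tm = 2·11 + 4·10 = 62°C, outside 64–72°C ✗; 3' end CG has 2 G/C ✓; longest run = 3 ✓; GC 10/21 = 47.6% ✓ — fails.
P4 (24 nt, A=9 T=6 G=4 C=5): Tm = 2·15 + 4·9 = 66°C ✓; 3' end GA has 1 G/C ✓; longest run = 3 ✓; GC 9/24 = 37.5%, outside 39.4–53.2% ✗ — fails.
P5 (21 nt, A=3 T=7 G=9 C=2): Tm = 2·10 + 4·11 = 64°C ✓; 3' end AG has 1 G/C ✓; longest run = 3 ✓; GC 11/21 = 52.4% ✓ — passes.

P1 and P5.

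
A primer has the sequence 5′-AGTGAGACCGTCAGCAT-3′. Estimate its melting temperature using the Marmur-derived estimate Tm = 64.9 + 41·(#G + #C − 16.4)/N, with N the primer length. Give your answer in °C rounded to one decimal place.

Base counts: A=5, T=3, G=5, C=4; G+C = 9, N = 17.
Tm = 64.9 + 41·(9 − 16.4)/17 = 64.9 + -303.40/17 = 47.1°C.

47.1°C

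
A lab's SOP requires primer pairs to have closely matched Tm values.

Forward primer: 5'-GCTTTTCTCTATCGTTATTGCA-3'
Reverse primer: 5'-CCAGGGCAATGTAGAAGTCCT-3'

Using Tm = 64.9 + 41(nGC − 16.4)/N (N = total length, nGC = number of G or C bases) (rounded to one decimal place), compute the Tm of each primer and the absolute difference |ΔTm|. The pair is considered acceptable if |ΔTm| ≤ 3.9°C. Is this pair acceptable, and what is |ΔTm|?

Forward: G+C = 8, N = 22 → Tm = 64.9 + 41·(8 − 16.4)/22 = 49.2°C.
Reverse: G+C = 11, N = 21 → Tm = 64.9 + 41·(11 − 16.4)/21 = 54.4°C.
|ΔTm| = |49.2 − 54.4| = 5.2°C, > 3.9°C.

|ΔTm| = 5.2°C; the pair is not acceptable.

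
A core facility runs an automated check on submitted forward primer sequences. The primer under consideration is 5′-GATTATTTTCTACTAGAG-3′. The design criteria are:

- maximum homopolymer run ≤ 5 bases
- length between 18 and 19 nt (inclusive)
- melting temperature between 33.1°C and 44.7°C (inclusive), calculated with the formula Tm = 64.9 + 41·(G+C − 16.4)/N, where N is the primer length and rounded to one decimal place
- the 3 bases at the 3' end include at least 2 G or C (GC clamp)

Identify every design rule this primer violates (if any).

Meets all criteria.

Base counts: A=5, T=8, G=3, C=2 (length 18).
homopolymer run: longest run = 4 ✓
length: length 18 ✓
Tm: Tm = 64.9 + 41·(5 − 16.4)/18 = 38.9°C ✓
GC clamp: 3' end GAG has 2 G/C ✓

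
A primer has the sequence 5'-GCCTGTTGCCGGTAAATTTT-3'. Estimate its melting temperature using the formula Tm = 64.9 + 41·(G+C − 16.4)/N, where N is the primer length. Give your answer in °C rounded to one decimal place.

49.7°C

Base counts: A=3, T=8, G=5, C=4; G+C = 9, N = 20.
Tm = 64.9 + 41·(9 − 16.4)/20 = 64.9 + -303.40/20 = 49.7°C.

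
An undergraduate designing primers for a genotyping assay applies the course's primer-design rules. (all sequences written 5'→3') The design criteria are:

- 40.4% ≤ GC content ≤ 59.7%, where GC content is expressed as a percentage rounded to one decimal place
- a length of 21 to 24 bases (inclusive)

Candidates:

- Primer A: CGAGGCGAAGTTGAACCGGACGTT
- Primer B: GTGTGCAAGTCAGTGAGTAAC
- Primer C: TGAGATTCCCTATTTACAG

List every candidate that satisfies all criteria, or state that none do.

Primer A and Primer B.

Primer A (24 nt, A=6 T=4 G=9 C=5): GC 14/24 = 58.3% ✓; length 24 ✓ — passes.
Primer B (21 nt, A=6 T=5 G=7 C=3): GC 10/21 = 47.6% ✓; length 21 ✓ — passes.
Primer C (19 nt, A=5 T=7 G=3 C=4): GC 7/19 = 36.8%, outside 40.4–59.7% ✗; length 19, outside 21–24 ✗ — fails.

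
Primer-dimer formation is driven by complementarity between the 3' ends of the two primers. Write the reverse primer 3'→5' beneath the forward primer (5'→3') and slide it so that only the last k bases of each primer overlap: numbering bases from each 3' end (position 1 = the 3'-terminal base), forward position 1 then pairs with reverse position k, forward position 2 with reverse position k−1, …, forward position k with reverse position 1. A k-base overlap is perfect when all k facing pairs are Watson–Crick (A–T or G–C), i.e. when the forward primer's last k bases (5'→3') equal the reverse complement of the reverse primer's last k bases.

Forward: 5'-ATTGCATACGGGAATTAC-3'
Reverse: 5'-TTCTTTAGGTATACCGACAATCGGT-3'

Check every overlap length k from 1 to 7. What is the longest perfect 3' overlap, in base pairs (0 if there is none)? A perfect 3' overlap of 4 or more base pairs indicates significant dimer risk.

Last 7 bases (5'→3') — forward …GAATTAC, reverse …AATCGGT.
Reverse complement of the reverse primer's last 7 bases: ACCGATT; its first k bases are the reverse complement of the reverse primer's last k bases, so a perfect k-base overlap needs the forward primer's last k bases to equal them.
Comparing (forward last k vs required): k=1: C vs A ✗; k=2: AC vs AC ✓; k=3: TAC vs ACC ✗; k=4: TTAC vs ACCG ✗; k=5: ATTAC vs ACCGA ✗; k=6: AATTAC vs ACCGAT ✗; k=7: GAATTAC vs ACCGATT ✗.
Only k = 2 is perfect, so the longest perfect 3' overlap is 2.

Longest perfect overlap: 2 complementary base pairs; below the dimer-risk threshold (threshold 4).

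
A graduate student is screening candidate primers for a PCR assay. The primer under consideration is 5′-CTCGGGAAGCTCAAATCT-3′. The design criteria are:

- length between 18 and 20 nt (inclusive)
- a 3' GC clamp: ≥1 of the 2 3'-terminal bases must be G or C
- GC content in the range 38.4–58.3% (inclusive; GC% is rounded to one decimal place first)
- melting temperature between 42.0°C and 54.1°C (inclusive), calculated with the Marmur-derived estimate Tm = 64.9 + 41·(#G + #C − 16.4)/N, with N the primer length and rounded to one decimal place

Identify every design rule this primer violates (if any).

Meets all criteria.

Base counts: A=5, T=4, G=4, C=5 (length 18).
length: length 18 ✓
GC clamp: 3' end CT has 1 G/C ✓
GC content: GC 9/18 = 50.0% ✓
Tm: Tm = 64.9 + 41·(9 − 16.4)/18 = 48.0°C ✓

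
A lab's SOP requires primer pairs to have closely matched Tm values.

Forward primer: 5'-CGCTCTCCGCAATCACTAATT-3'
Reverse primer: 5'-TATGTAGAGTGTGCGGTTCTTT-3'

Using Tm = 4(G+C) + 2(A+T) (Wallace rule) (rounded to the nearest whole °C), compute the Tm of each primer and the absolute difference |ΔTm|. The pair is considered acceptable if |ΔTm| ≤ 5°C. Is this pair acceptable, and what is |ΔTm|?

Forward: A=5 T=6 G=2 C=8 → Tm = 2·11 + 4·10 = 62°C.
Reverse: A=3 T=10 G=7 C=2 → Tm = 2·13 + 4·9 = 62°C.
|ΔTm| = |62 − 62| = 0°C, ≤ 5°C.

|ΔTm| = 0°C; the pair is acceptable.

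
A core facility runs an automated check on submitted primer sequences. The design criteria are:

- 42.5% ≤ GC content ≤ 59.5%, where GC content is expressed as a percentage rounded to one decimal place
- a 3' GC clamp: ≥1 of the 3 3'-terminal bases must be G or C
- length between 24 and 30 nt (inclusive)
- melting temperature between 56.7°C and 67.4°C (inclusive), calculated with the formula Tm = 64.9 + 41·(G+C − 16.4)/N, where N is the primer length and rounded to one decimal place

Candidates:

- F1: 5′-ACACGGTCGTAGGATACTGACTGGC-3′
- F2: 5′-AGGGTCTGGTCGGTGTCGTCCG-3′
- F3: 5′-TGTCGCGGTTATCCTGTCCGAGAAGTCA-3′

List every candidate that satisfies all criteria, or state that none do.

F1 (25 nt, A=6 T=5 G=8 C=6): GC 14/25 = 56.0% ✓; 3' end GGC has 3 G/C ✓; length 25 ✓; Tm = 64.9 + 41·(14 − 16.4)/25 = 61.0°C ✓ — passes.
F2 (22 nt, A=1 T=6 G=10 C=5): GC 15/22 = 68.2%, outside 42.5–59.5% ✗; 3' end CCG has 3 G/C ✓; length 22, outside 24–30 ✗; Tm = 64.9 + 41·(15 − 16.4)/22 = 62.3°C ✓ — fails.
F3 (28 nt, A=5 T=8 G=8 C=7): GC 15/28 = 53.6% ✓; 3' end TCA has 1 G/C ✓; length 28 ✓; Tm = 64.9 + 41·(15 − 16.4)/28 = 62.9°C ✓ — passes.

F1 and F3.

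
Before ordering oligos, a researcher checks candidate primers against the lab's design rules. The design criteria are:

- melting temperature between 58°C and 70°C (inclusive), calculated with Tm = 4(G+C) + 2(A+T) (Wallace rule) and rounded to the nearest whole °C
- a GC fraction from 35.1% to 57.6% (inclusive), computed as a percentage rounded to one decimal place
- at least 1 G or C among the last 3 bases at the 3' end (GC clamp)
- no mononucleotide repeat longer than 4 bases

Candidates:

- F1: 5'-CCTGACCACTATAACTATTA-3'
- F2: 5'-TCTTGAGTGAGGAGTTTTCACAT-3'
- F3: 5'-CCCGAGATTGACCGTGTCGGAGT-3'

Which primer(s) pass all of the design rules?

F2 only.

F1 (20 nt, A=7 T=6 G=1 C=6): Tm = 2·13 + 4·7 = 54°C, outside 58–70°C ✗; GC 7/20 = 35.0%, outside 35.1–57.6% ✗; 3' end TTA has 0 G/C, need ≥1 ✗; longest run = 2 ✓ — fails.
F2 (23 nt, A=5 T=9 G=6 C=3): Tm = 2·14 + 4·9 = 64°C ✓; GC 9/23 = 39.1% ✓; 3' end CAT has 1 G/C ✓; longest run = 4 ✓ — passes.
F3 (23 nt, A=4 T=5 G=8 C=6): Tm = 2·9 + 4·14 = 74°C, outside 58–70°C ✗; GC 14/23 = 60.9%, outside 35.1–57.6% ✗; 3' end AGT has 1 G/C ✓; longest run = 3 ✓ — fails.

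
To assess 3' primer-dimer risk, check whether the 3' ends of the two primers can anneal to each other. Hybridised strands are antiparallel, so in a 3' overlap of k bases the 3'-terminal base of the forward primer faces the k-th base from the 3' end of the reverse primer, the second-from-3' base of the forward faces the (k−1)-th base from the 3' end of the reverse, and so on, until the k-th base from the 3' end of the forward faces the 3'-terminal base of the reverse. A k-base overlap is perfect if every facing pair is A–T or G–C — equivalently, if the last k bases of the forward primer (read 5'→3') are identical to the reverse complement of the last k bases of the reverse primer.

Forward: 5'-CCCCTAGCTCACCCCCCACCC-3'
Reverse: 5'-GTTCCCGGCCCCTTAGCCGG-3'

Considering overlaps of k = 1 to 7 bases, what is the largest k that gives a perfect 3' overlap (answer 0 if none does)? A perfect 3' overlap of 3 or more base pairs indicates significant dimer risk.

Longest perfect overlap: 2 complementary base pairs; below the dimer-risk threshold (threshold 3).

Last 7 bases (5'→3') — forward …CCCACCC, reverse …TAGCCGG.
Reverse complement of the reverse primer's last 7 bases: CCGGCTA; its first k bases are the reverse complement of the reverse primer's last k bases, so a perfect k-base overlap needs the forward primer's last k bases to equal them.
Comparing (forward last k vs required): k=1: C vs C ✓; k=2: CC vs CC ✓; k=3: CCC vs CCG ✗; k=4: ACCC vs CCGG ✗; k=5: CACCC vs CCGGC ✗; k=6: CCACCC vs CCGGCT ✗; k=7: CCCACCC vs CCGGCTA ✗.
Perfect overlaps at k = 1, 2; the largest is 2.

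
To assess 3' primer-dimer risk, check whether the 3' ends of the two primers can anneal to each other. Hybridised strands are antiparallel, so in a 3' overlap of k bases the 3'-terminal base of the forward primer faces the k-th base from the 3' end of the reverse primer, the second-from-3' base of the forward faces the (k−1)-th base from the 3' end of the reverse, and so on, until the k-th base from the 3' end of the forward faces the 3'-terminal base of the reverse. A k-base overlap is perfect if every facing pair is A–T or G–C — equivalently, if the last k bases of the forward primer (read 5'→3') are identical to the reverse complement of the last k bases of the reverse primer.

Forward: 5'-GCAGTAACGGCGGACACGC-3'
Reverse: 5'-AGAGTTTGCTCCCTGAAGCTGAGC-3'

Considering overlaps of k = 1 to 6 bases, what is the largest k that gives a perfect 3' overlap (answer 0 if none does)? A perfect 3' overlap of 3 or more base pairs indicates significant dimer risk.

Longest perfect overlap: 2 complementary base pairs; below the dimer-risk threshold (threshold 3).

Last 6 bases (5'→3') — forward …ACACGC, reverse …CTGAGC.
Reverse complement of the reverse primer's last 6 bases: GCTCAG; its first k bases are the reverse complement of the reverse primer's last k bases, so a perfect k-base overlap needs the forward primer's last k bases to equal them.
Comparing (forward last k vs required): k=1: C vs G ✗; k=2: GC vs GC ✓; k=3: CGC vs GCT ✗; k=4: ACGC vs GCTC ✗; k=5: CACGC vs GCTCA ✗; k=6: ACACGC vs GCTCAG ✗.
Only k = 2 is perfect, so the longest perfect 3' overlap is 2.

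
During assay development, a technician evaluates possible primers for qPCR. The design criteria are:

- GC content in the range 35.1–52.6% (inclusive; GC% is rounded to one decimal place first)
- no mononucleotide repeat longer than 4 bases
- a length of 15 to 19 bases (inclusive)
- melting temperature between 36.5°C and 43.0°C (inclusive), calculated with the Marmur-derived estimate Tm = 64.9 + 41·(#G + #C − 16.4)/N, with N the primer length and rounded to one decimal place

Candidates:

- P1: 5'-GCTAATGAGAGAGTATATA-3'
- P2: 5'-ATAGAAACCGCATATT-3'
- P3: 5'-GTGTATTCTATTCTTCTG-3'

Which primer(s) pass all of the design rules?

P1 (19 nt, A=8 T=5 G=5 C=1): GC 6/19 = 31.6%, outside 35.1–52.6% ✗; longest run = 2 ✓; length 19 ✓; Tm = 64.9 + 41·(6 − 16.4)/19 = 42.5°C ✓ — fails.
P2 (16 nt, A=7 T=4 G=2 C=3): GC 5/16 = 31.3%, outside 35.1–52.6% ✗; longest run = 3 ✓; length 16 ✓; Tm = 64.9 + 41·(5 − 16.4)/16 = 35.7°C, outside 36.5–43.0°C ✗ — fails.
P3 (18 nt, A=2 T=10 G=3 C=3): GC 6/18 = 33.3%, outside 35.1–52.6% ✗; longest run = 2 ✓; length 18 ✓; Tm = 64.9 + 41·(6 − 16.4)/18 = 41.2°C ✓ — fails.

None of the candidates satisfy all criteria.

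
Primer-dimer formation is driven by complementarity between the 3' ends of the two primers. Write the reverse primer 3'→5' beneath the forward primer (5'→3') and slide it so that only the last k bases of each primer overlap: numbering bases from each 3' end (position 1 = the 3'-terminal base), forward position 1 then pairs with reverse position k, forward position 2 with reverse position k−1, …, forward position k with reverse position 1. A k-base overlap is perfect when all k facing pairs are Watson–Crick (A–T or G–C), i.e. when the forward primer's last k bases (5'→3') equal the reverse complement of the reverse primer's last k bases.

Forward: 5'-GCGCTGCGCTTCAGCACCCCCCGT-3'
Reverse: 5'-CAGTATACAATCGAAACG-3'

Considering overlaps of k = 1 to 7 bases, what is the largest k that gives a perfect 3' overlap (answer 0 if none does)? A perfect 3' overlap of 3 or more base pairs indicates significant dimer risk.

Last 7 bases (5'→3') — forward …CCCCCGT, reverse …CGAAACG.
Reverse complement of the reverse primer's last 7 bases: CGTTTCG; its first k bases are the reverse complement of the reverse primer's last k bases, so a perfect k-base overlap needs the forward primer's last k bases to equal them.
Comparing (forward last k vs required): k=1: T vs C ✗; k=2: GT vs CG ✗; k=3: CGT vs CGT ✓; k=4: CCGT vs CGTT ✗; k=5: CCCGT vs CGTTT ✗; k=6: CCCCGT vs CGTTTC ✗; k=7: CCCCCGT vs CGTTTCG ✗.
Only k = 3 is perfect, so the longest perfect 3' overlap is 3.

Longest perfect overlap: 3 complementary base pairs; significant dimer risk (threshold 3).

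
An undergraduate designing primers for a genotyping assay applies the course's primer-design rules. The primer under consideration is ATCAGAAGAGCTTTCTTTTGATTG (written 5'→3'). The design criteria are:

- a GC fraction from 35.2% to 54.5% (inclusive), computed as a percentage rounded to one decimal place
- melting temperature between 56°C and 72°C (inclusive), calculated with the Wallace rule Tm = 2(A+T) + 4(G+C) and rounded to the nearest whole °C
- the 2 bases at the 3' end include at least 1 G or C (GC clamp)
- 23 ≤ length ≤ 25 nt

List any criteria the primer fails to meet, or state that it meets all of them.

Fails: GC content.

Base counts: A=6, T=10, G=5, C=3 (length 24).
GC content: GC 8/24 = 33.3%, outside 35.2–54.5% ✗
Tm: Tm = 2·16 + 4·8 = 64°C ✓
GC clamp: 3' end TG has 1 G/C ✓
length: length 24 ✓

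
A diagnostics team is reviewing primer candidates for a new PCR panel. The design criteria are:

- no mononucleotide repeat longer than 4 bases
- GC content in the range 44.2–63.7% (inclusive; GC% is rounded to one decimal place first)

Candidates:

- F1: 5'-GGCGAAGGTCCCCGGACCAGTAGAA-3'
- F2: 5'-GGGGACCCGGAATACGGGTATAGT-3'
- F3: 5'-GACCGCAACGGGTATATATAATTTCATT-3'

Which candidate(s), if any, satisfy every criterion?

F1 (25 nt, A=7 T=2 G=9 C=7): longest run = 4 ✓; GC 16/25 = 64.0%, outside 44.2–63.7% ✗ — fails.
F2 (24 nt, A=6 T=4 G=10 C=4): longest run = 4 ✓; GC 14/24 = 58.3% ✓ — passes.
F3 (28 nt, A=9 T=9 G=5 C=5): longest run = 3 ✓; GC 10/28 = 35.7%, outside 44.2–63.7% ✗ — fails.

F2 only.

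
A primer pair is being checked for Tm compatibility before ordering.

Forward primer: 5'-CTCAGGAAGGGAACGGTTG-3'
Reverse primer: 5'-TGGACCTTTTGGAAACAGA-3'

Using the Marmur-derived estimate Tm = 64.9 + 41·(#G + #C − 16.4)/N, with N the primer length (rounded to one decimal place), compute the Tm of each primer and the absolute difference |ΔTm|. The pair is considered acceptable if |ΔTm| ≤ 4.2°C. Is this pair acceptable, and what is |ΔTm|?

Forward: G+C = 11, N = 19 → Tm = 64.9 + 41·(11 − 16.4)/19 = 53.2°C.
Reverse: G+C = 8, N = 19 → Tm = 64.9 + 41·(8 − 16.4)/19 = 46.8°C.
|ΔTm| = |53.2 − 46.8| = 6.4°C, > 4.2°C.

|ΔTm| = 6.4°C; the pair is not acceptable.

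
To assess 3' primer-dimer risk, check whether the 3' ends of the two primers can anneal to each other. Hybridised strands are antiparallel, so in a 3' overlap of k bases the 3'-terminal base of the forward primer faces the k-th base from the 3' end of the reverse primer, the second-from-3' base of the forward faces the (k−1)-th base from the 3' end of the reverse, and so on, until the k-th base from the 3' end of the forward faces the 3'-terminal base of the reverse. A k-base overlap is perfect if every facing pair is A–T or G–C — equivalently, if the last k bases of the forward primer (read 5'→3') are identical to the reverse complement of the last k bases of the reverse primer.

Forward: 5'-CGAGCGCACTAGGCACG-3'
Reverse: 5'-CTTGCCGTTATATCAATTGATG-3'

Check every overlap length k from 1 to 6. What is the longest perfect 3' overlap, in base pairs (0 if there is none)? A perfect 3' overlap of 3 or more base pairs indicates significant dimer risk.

Last 6 bases (5'→3') — forward …GGCACG, reverse …TTGATG.
Reverse complement of the reverse primer's last 6 bases: CATCAA; its first k bases are the reverse complement of the reverse primer's last k bases, so a perfect k-base overlap needs the forward primer's last k bases to equal them.
Comparing (forward last k vs required): k=1: G vs C ✗; k=2: CG vs CA ✗; k=3: ACG vs CAT ✗; k=4: CACG vs CATC ✗; k=5: GCACG vs CATCA ✗; k=6: GGCACG vs CATCAA ✗.
No overlap length from 1 to 6 is perfect, so the longest perfect 3' overlap is 0.

Longest perfect overlap: 0 complementary base pairs; below the dimer-risk threshold (threshold 3).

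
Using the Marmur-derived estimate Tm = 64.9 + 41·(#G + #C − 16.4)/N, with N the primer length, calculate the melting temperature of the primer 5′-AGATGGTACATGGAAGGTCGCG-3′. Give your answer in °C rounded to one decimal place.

Base counts: A=6, T=4, G=9, C=3; G+C = 12, N = 22.
Tm = 64.9 + 41·(12 − 16.4)/22 = 64.9 + -180.40/22 = 56.7°C.

56.7°C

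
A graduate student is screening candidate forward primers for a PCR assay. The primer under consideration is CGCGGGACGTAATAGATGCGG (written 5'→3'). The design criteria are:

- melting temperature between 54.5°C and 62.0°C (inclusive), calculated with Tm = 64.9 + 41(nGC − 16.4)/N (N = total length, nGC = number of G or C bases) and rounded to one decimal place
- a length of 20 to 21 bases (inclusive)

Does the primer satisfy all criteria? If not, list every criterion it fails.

Base counts: A=5, T=3, G=9, C=4 (length 21).
Tm: Tm = 64.9 + 41·(13 − 16.4)/21 = 58.3°C ✓
length: length 21 ✓

Meets all criteria.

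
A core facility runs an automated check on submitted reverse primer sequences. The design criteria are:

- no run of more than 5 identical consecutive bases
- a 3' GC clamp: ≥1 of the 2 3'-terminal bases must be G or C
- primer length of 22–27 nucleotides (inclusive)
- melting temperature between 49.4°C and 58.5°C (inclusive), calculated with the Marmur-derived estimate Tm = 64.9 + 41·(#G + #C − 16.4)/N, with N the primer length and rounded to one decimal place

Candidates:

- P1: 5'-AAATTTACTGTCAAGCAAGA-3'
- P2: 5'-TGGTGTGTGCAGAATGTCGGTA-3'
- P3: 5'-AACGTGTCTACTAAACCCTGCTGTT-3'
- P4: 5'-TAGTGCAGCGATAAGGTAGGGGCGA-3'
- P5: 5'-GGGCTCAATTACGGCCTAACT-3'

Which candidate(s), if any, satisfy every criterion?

None of the candidates satisfy all criteria.

P1 (20 nt, A=9 T=5 G=3 C=3): longest run = 3 ✓; 3' end GA has 1 G/C ✓; length 20, outside 22–27 ✗; Tm = 64.9 + 41·(6 − 16.4)/20 = 43.6°C, outside 49.4–58.5°C ✗ — fails.
P2 (22 nt, A=4 T=7 G=9 C=2): longest run = 2 ✓; 3' end TA has 0 G/C, need ≥1 ✗; length 22 ✓; Tm = 64.9 + 41·(11 − 16.4)/22 = 54.8°C ✓ — fails.
P3 (25 nt, A=6 T=8 G=4 C=7): longest run = 3 ✓; 3' end TT has 0 G/C, need ≥1 ✗; length 25 ✓; Tm = 64.9 + 41·(11 − 16.4)/25 = 56.0°C ✓ — fails.
P4 (25 nt, A=7 T=4 G=11 C=3): longest run = 4 ✓; 3' end GA has 1 G/C ✓; length 25 ✓; Tm = 64.9 + 41·(14 − 16.4)/25 = 61.0°C, outside 49.4–58.5°C ✗ — fails.
P5 (21 nt, A=5 T=5 G=5 C=6): longest run = 3 ✓; 3' end CT has 1 G/C ✓; length 21, outside 22–27 ✗; Tm = 64.9 + 41·(11 − 16.4)/21 = 54.4°C ✓ — fails.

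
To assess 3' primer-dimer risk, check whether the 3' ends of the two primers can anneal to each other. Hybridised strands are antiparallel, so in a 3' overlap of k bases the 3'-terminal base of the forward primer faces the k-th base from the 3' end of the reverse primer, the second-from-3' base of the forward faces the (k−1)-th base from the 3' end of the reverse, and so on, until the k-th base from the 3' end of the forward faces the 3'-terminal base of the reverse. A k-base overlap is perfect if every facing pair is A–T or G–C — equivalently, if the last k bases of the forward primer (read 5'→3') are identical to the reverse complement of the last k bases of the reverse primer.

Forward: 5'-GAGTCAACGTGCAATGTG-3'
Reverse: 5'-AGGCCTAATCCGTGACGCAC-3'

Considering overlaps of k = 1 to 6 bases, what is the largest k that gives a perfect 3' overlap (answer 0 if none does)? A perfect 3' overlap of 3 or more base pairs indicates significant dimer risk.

Last 6 bases (5'→3') — forward …AATGTG, reverse …ACGCAC.
Reverse complement of the reverse primer's last 6 bases: GTGCGT; its first k bases are the reverse complement of the reverse primer's last k bases, so a perfect k-base overlap needs the forward primer's last k bases to equal them.
Comparing (forward last k vs required): k=1: G vs G ✓; k=2: TG vs GT ✗; k=3: GTG vs GTG ✓; k=4: TGTG vs GTGC ✗; k=5: ATGTG vs GTGCG ✗; k=6: AATGTG vs GTGCGT ✗.
Perfect overlaps at k = 1, 3; the largest is 3.

Longest perfect overlap: 3 complementary base pairs; significant dimer risk (threshold 3).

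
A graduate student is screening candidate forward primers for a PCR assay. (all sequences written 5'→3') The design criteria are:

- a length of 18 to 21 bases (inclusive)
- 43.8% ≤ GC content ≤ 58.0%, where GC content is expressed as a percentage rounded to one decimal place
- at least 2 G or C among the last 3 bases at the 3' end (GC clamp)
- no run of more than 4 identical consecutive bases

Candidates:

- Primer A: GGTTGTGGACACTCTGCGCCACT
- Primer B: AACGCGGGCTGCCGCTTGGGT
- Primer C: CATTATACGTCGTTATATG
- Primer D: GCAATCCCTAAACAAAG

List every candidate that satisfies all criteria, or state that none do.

None of the candidates satisfy all criteria.

Primer A (23 nt, A=3 T=6 G=7 C=7): length 23, outside 18–21 ✗; GC 14/23 = 60.9%, outside 43.8–58.0% ✗; 3' end ACT has 1 G/C, need ≥2 ✗; longest run = 2 ✓ — fails.
Primer B (21 nt, A=2 T=4 G=9 C=6): length 21 ✓; GC 15/21 = 71.4%, outside 43.8–58.0% ✗; 3' end GGT has 2 G/C ✓; longest run = 3 ✓ — fails.
Primer C (19 nt, A=5 T=8 G=3 C=3): length 19 ✓; GC 6/19 = 31.6%, outside 43.8–58.0% ✗; 3' end ATG has 1 G/C, need ≥2 ✗; longest run = 2 ✓ — fails.
Primer D (17 nt, A=8 T=2 G=2 C=5): length 17, outside 18–21 ✗; GC 7/17 = 41.2%, outside 43.8–58.0% ✗; 3' end AAG has 1 G/C, need ≥2 ✗; longest run = 3 ✓ — fails.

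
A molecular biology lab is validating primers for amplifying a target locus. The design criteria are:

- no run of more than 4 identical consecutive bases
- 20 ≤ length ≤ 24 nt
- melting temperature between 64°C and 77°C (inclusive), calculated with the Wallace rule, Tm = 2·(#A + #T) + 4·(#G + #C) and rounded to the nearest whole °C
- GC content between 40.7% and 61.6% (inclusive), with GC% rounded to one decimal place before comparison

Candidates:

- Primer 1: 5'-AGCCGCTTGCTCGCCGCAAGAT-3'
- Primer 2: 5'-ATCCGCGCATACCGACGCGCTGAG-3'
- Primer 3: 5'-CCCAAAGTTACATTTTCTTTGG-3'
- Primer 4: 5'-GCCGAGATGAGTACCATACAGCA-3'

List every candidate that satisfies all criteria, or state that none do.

Primer 4 only.

Primer 1 (22 nt, A=4 T=4 G=6 C=8): longest run = 2 ✓; length 22 ✓; Tm = 2·8 + 4·14 = 72°C ✓; GC 14/22 = 63.6%, outside 40.7–61.6% ✗ — fails.
Primer 2 (24 nt, A=5 T=3 G=7 C=9): longest run = 2 ✓; length 24 ✓; Tm = 2·8 + 4·16 = 80°C, outside 64–77°C ✗; GC 16/24 = 66.7%, outside 40.7–61.6% ✗ — fails.
Primer 3 (22 nt, A=5 T=9 G=3 C=5): longest run = 4 ✓; length 22 ✓; Tm = 2·14 + 4·8 = 60°C, outside 64–77°C ✗; GC 8/22 = 36.4%, outside 40.7–61.6% ✗ — fails.
Primer 4 (23 nt, A=8 T=3 G=6 C=6): longest run = 2 ✓; length 23 ✓; Tm = 2·11 + 4·12 = 70°C ✓; GC 12/23 = 52.2% ✓ — passes.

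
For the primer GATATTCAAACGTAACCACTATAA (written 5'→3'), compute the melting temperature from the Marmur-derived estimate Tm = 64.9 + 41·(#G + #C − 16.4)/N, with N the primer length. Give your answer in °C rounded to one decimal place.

Base counts: A=11, T=6, G=2, C=5; G+C = 7, N = 24.
Tm = 64.9 + 41·(7 − 16.4)/24 = 64.9 + -385.40/24 = 48.8°C.

48.8°C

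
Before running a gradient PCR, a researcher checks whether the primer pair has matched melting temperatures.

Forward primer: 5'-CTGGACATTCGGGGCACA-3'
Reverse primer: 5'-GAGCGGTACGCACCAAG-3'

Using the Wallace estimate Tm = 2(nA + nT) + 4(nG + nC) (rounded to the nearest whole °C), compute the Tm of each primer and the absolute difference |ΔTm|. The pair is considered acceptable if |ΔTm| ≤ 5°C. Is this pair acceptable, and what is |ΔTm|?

|ΔTm| = 2°C; the pair is acceptable.

Forward: A=4 T=3 G=6 C=5 → Tm = 2·7 + 4·11 = 58°C.
Reverse: A=5 T=1 G=6 C=5 → Tm = 2·6 + 4·11 = 56°C.
|ΔTm| = |58 − 56| = 2°C, ≤ 5°C.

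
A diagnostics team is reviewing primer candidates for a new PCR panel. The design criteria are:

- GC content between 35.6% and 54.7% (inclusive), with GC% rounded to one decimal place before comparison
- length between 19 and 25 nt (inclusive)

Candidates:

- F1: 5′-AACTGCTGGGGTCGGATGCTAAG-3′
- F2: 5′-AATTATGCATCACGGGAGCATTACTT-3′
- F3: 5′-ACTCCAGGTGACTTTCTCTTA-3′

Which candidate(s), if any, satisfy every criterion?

F3 only.

F1 (23 nt, A=5 T=5 G=9 C=4): GC 13/23 = 56.5%, outside 35.6–54.7% ✗; length 23 ✓ — fails.
F2 (26 nt, A=8 T=8 G=5 C=5): GC 10/26 = 38.5% ✓; length 26, outside 19–25 ✗ — fails.
F3 (21 nt, A=4 T=8 G=3 C=6): GC 9/21 = 42.9% ✓; length 21 ✓ — passes.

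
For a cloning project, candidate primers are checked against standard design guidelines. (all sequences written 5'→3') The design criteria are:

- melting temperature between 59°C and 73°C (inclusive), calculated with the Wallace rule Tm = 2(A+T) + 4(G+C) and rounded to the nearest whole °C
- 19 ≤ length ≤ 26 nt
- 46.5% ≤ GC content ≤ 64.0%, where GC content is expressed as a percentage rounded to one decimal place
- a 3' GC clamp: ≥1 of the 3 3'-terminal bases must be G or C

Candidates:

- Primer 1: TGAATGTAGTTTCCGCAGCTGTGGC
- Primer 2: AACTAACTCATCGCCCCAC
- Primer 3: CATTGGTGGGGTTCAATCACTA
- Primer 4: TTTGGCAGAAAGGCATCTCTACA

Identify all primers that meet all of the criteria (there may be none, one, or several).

None of the candidates satisfy all criteria.

Primer 1 (25 nt, A=4 T=8 G=8 C=5): Tm = 2·12 + 4·13 = 76°C, outside 59–73°C ✗; length 25 ✓; GC 13/25 = 52.0% ✓; 3' end GGC has 3 G/C ✓ — fails.
Primer 2 (19 nt, A=6 T=3 G=1 C=9): Tm = 2·9 + 4·10 = 58°C, outside 59–73°C ✗; length 19 ✓; GC 10/19 = 52.6% ✓; 3' end CAC has 2 G/C ✓ — fails.
Primer 3 (22 nt, A=5 T=7 G=6 C=4): Tm = 2·12 + 4·10 = 64°C ✓; length 22 ✓; GC 10/22 = 45.5%, outside 46.5–64.0% ✗; 3' end CTA has 1 G/C ✓ — fails.
Primer 4 (23 nt, A=7 T=6 G=5 C=5): Tm = 2·13 + 4·10 = 66°C ✓; length 23 ✓; GC 10/23 = 43.5%, outside 46.5–64.0% ✗; 3' end ACA has 1 G/C ✓ — fails.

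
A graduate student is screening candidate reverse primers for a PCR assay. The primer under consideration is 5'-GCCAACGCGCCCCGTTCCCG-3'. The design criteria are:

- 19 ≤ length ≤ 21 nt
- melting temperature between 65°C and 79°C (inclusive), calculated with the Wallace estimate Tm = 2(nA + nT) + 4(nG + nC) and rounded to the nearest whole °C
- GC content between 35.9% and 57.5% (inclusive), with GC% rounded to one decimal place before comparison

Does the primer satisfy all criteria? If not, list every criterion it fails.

Base counts: A=2, T=2, G=5, C=11 (length 20).
length: length 20 ✓
Tm: Tm = 2·4 + 4·16 = 72°C ✓
GC content: GC 16/20 = 80.0%, outside 35.9–57.5% ✗

Fails: GC content.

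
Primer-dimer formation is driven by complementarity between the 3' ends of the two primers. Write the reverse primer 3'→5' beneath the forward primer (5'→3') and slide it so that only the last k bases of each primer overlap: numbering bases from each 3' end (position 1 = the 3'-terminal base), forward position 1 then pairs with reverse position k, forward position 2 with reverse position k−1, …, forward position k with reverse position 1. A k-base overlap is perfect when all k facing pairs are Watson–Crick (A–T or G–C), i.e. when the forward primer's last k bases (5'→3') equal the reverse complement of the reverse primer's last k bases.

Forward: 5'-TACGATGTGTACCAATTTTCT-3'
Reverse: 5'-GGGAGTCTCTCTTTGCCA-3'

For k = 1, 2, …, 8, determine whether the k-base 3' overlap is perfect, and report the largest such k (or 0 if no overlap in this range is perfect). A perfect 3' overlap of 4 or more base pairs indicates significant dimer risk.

Longest perfect overlap: 1 complementary base pair; below the dimer-risk threshold (threshold 4).

Last 8 bases (5'→3') — forward …AATTTTCT, reverse …CTTTGCCA.
Reverse complement of the reverse primer's last 8 bases: TGGCAAAG; its first k bases are the reverse complement of the reverse primer's last k bases, so a perfect k-base overlap needs the forward primer's last k bases to equal them.
Comparing (forward last k vs required): k=1: T vs T ✓; k=2: CT vs TG ✗; k=3: TCT vs TGG ✗; k=4: TTCT vs TGGC ✗; k=5: TTTCT vs TGGCA ✗; k=6: TTTTCT vs TGGCAA ✗; k=7: ATTTTCT vs TGGCAAA ✗; k=8: AATTTTCT vs TGGCAAAG ✗.
Only k = 1 is perfect, so the longest perfect 3' overlap is 1.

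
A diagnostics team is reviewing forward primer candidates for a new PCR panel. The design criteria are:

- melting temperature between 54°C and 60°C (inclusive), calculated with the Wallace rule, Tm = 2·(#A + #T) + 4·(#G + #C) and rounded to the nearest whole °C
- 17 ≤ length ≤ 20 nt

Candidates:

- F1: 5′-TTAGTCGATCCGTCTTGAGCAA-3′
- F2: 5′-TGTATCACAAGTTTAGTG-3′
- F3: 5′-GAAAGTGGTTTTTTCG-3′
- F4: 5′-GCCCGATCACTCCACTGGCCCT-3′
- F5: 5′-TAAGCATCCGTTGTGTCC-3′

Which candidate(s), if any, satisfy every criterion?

F5 only.

F1 (22 nt, A=5 T=7 G=5 C=5): Tm = 2·12 + 4·10 = 64°C, outside 54–60°C ✗; length 22, outside 17–20 ✗ — fails.
F2 (18 nt, A=5 T=7 G=4 C=2): Tm = 2·12 + 4·6 = 48°C, outside 54–60°C ✗; length 18 ✓ — fails.
F3 (16 nt, A=3 T=7 G=5 C=1): Tm = 2·10 + 4·6 = 44°C, outside 54–60°C ✗; length 16, outside 17–20 ✗ — fails.
F4 (22 nt, A=3 T=4 G=4 C=11): Tm = 2·7 + 4·15 = 74°C, outside 54–60°C ✗; length 22, outside 17–20 ✗ — fails.
F5 (18 nt, A=3 T=6 G=4 C=5): Tm = 2·9 + 4·9 = 54°C ✓; length 18 ✓ — passes.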